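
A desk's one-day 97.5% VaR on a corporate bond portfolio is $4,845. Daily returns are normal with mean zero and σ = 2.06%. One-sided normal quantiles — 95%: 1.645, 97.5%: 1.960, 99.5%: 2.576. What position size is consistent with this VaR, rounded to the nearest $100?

VaR as a fraction of value: z·σ = 1.960 × 2.06% = 4.0376%.
Position = $4,845 / 0.040376 = $119,997.

$120,000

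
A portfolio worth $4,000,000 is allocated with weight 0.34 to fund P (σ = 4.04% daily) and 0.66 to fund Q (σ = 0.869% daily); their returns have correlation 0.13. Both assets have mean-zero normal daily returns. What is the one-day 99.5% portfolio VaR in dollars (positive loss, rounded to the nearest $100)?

$160,300

σ_p² = 0.34²·4.04² + 0.66²·0.869² + 2·0.13·0.34·0.66·4.04·0.869 = 2.4206 (%²).
σ_p = √2.4206 = 1.556%.
At 99.5%, z = 2.576.
VaR = 2.576 × 1.556% = 4.008%; on $4,000,000 that is $160,320.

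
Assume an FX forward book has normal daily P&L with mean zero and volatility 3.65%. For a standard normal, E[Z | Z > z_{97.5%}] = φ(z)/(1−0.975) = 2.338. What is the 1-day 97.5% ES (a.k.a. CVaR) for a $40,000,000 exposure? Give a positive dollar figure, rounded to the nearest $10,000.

$3,410,000

ES = 3.65% × 2.338 = 8.534%.
On $40,000,000: 0.08534 × $40,000,000 = $3,413,600.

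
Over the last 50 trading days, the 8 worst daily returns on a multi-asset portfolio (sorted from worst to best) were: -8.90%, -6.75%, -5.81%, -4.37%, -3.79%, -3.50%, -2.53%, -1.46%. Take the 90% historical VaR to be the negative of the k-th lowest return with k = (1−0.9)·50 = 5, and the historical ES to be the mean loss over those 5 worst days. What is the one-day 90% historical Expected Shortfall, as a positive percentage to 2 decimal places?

The 5 worst returns sum to -29.62%.
ES = −(-29.62%) / 5 = 5.924% ≈ 5.92%.

5.92%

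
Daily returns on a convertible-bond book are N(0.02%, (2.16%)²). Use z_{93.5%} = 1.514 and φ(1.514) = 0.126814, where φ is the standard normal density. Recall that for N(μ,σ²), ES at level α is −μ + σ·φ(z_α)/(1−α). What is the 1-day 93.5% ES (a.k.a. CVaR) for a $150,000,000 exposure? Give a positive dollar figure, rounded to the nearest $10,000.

$6,290,000

Tail multiplier: φ(z)/(1−α) = 0.126814 / 0.065 = 1.951.
ES = −(0.02%) + 2.16% × 1.951 = 4.194%.
On $150,000,000: 0.04194 × $150,000,000 = $6,291,000.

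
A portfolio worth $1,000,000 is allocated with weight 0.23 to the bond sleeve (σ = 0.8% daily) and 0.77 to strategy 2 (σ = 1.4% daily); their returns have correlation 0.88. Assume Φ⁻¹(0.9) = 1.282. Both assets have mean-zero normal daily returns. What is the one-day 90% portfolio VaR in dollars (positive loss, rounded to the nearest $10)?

$15,940

σ_p² = 0.23²·0.8² + 0.77²·1.4² + 2·0.88·0.23·0.77·0.8·1.4 = 1.5450 (%²).
σ_p = √1.5450 = 1.243%.
VaR = 1.282 × 1.243% = 1.594%; on $1,000,000 that is $15,940.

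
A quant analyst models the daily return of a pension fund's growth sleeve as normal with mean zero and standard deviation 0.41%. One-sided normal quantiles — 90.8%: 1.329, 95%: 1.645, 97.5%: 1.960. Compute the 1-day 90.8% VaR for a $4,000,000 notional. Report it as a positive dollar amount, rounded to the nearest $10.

$21,800

VaR = z·σ = 1.329 × 0.41% = 0.545%.
On $4,000,000: 0.00545 × $4,000,000 = $21,800.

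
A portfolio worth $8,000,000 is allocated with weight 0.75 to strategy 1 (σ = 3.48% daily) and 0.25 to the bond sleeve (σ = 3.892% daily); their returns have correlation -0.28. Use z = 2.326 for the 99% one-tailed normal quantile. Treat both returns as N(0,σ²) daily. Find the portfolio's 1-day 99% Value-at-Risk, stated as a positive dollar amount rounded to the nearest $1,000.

σ_p² = 0.75²·3.48² + 0.25²·3.892² + 2·-0.28·0.75·0.25·3.48·3.892 = 6.3367 (%²).
σ_p = √6.3367 = 2.517%.
VaR = 2.326 × 2.517% = 5.855%; on $8,000,000 that is $468,400.

$468,000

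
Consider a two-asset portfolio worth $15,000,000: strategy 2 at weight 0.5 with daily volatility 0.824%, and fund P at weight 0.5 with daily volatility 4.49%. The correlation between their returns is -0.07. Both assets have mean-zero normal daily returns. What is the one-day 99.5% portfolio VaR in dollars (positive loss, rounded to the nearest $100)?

$870,900

σ_p² = 0.5²·0.824² + 0.5²·4.49² + 2·-0.07·0.5·0.5·0.824·4.49 = 5.0803 (%²).
σ_p = √5.0803 = 2.254%.
At 99.5%, z = 2.576.
VaR = 2.576 × 2.254% = 5.806%; on $15,000,000 that is $870,900.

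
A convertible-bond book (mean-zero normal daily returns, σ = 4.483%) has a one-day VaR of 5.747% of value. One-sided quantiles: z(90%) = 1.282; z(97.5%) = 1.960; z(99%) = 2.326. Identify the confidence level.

Implied z = VaR/σ = 5.747 / 4.483 = 1.282.
This matches z(90%) = 1.282.

90%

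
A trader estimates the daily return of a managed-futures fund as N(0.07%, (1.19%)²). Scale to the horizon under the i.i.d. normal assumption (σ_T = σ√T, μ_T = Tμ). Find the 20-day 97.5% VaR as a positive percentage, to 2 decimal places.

At 97.5%, z = 1.960.
σ_{20d} = 1.19% × √20 = 5.322%; μ_{20d} = 20 × 0.07% = 1.400%.
VaR = −(1.400%) + 1.960 × 5.322% = 9.031%.

9.03%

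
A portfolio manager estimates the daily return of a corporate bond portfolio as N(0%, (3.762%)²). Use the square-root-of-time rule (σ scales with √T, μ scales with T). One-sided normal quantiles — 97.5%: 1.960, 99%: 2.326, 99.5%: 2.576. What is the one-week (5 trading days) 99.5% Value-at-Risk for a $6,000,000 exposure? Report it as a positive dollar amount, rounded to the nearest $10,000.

σ_{5d} = 3.762% × √5 = 8.412%.
VaR = 2.576 × 8.412% = 21.669%.
On $6,000,000: 0.21669 × $6,000,000 = $1,300,140.

$1,300,000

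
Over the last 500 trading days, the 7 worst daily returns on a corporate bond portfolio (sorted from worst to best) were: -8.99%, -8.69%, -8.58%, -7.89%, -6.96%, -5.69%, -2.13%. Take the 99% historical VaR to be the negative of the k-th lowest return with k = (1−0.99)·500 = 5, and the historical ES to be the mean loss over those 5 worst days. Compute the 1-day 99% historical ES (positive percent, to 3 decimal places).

8.222%

The 5 worst returns sum to -41.11%.
ES = −(-41.11%) / 5 = 8.222%.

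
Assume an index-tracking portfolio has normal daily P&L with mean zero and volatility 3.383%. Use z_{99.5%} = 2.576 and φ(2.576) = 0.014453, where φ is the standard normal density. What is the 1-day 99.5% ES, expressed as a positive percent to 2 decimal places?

9.78%

Tail multiplier: φ(z)/(1−α) = 0.014453 / 0.005 = 2.891.
ES = 3.383% × 2.891 = 9.780%.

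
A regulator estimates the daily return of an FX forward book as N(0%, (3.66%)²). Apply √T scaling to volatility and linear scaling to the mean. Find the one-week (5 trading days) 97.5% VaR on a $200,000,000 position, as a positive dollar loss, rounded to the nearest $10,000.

At 97.5%, z = 1.960.
σ_{5d} = 3.66% × √5 = 8.184%.
VaR = 1.960 × 8.184% = 16.041%.
On $200,000,000: 0.16041 × $200,000,000 = $32,082,000.

$32,080,000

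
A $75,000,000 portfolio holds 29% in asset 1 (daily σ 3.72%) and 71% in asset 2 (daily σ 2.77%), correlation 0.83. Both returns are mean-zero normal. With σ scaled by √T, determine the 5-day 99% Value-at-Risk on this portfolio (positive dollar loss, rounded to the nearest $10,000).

σ_p = √(0.29²·3.72² + 0.71²·2.77² + 2·0.83·0.29·0.71·3.72·2.77) = 2.925%.
σ_{5d} = 2.925% × √5 = 6.540%.
z(99%) = 2.326.
VaR = 2.326 × 6.540% = 15.212%; on $75,000,000 that is $11,409,000.

$11,410,000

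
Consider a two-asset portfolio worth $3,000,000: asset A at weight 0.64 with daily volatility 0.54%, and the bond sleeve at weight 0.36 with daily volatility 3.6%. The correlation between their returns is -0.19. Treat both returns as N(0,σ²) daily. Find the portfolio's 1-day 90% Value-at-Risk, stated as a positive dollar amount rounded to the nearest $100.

$49,100

σ_p² = 0.64²·0.54² + 0.36²·3.6² + 2·-0.19·0.64·0.36·0.54·3.6 = 1.6289 (%²).
σ_p = √1.6289 = 1.276%.
At 90%, z = 1.282.
VaR = 1.282 × 1.276% = 1.636%; on $3,000,000 that is $49,080.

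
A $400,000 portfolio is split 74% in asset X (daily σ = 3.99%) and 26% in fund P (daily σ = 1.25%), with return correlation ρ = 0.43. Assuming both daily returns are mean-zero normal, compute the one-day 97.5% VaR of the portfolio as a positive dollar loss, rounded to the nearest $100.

$24,400

σ_p² = 0.74²·3.99² + 0.26²·1.25² + 2·0.43·0.74·0.26·3.99·1.25 = 9.6487 (%²).
σ_p = √9.6487 = 3.106%.
At 97.5%, z = 1.960.
VaR = 1.960 × 3.106% = 6.088%; on $400,000 that is $24,352.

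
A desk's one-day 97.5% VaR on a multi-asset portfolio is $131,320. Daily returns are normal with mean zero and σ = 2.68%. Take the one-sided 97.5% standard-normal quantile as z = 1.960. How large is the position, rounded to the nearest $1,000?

$2,500,000

VaR as a fraction of value: z·σ = 1.960 × 2.68% = 5.2528%.
Position = $131,320 / 0.052528 = $2,500,000.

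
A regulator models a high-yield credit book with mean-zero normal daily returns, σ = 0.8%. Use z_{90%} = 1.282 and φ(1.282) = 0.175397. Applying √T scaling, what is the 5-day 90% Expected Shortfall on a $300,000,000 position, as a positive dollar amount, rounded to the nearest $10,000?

$9,410,000

σ_{5d} = 0.8% × √5 = 1.789%.
ES multiplier = φ(z)/(1−α) = 0.175397/0.1 = 1.754.
ES = 1.789% × 1.754 = 3.138%; on $300,000,000: $9,414,000.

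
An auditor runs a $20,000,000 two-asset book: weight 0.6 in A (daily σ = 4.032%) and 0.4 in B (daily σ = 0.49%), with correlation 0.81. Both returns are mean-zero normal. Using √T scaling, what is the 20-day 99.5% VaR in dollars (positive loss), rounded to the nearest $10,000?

$5,950,000

σ_p = √(0.6²·4.032² + 0.4²·0.49² + 2·0.81·0.6·0.4·4.032·0.49) = 2.581%.
σ_{20d} = 2.581% × √20 = 11.543%.
z(99.5%) = 2.576.
VaR = 2.576 × 11.543% = 29.735%; on $20,000,000 that is $5,947,000.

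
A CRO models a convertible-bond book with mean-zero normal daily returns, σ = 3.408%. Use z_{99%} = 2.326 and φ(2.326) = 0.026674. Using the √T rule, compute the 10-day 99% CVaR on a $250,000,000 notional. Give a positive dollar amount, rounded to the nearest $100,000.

$71,900,000

σ_{10d} = 3.408% × √10 = 10.777%.
ES multiplier = φ(z)/(1−α) = 0.026674/0.01 = 2.667.
ES = 10.777% × 2.667 = 28.742%; on $250,000,000: $71,855,000.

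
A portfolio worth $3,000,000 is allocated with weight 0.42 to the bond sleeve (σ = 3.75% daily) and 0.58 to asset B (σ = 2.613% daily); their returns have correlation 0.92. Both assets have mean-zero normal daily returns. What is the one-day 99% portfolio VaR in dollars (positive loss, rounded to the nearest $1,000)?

$211,000

σ_p² = 0.42²·3.75² + 0.58²·2.613² + 2·0.92·0.42·0.58·3.75·2.613 = 9.1695 (%²).
σ_p = √9.1695 = 3.028%.
At 99%, z = 2.326.
VaR = 2.326 × 3.028% = 7.043%; on $3,000,000 that is $211,290.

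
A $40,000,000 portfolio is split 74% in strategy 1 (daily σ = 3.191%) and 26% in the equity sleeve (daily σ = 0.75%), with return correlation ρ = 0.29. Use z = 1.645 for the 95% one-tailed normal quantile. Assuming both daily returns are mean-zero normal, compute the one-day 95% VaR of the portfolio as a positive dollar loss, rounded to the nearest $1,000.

$1,596,000

σ_p² = 0.74²·3.191² + 0.26²·0.75² + 2·0.29·0.74·0.26·3.191·0.75 = 5.8810 (%²).
σ_p = √5.8810 = 2.425%.
VaR = 1.645 × 2.425% = 3.989%; on $40,000,000 that is $1,595,600.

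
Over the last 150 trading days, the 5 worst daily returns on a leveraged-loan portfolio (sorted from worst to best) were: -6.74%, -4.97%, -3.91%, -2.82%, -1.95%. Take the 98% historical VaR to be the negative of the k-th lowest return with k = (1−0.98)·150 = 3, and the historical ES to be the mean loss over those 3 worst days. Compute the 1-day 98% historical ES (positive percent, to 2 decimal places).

5.21%

The 3 worst returns sum to -15.62%.
ES = −(-15.62%) / 3 = 5.2066…% ≈ 5.21%.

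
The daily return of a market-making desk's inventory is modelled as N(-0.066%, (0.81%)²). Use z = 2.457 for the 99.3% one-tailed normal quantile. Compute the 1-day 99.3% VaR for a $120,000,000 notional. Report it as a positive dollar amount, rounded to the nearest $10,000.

$2,470,000

VaR = −μ + z·σ = −(-0.066%) + 2.457 × 0.81% = 2.056%.
On $120,000,000: 0.02056 × $120,000,000 = $2,467,200.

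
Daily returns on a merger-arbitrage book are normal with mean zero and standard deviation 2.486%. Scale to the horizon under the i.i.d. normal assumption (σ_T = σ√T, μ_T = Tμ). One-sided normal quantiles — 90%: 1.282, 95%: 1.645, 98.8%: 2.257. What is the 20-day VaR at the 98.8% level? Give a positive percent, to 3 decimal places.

25.093%

σ_{20d} = 2.486% × √20 = 11.118%.
VaR = 2.257 × 11.118% = 25.093%.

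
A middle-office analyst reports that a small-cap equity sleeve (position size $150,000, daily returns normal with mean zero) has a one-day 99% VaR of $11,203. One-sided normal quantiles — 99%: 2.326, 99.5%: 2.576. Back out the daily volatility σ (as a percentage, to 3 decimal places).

3.211%

VaR as a fraction: $11,203 / $150,000 = 7.469%.
σ = VaR / z = 7.469% / 2.326 = 3.211%.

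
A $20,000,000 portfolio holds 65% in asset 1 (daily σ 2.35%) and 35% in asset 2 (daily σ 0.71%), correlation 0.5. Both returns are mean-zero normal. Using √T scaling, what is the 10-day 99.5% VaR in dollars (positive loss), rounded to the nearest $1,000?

$2,714,000

σ_p = √(0.65²·2.35² + 0.35²·0.71² + 2·0.5·0.65·0.35·2.35·0.71) = 1.666%.
σ_{10d} = 1.666% × √10 = 5.268%.
z(99.5%) = 2.576.
VaR = 2.576 × 5.268% = 13.570%; on $20,000,000 that is $2,714,000.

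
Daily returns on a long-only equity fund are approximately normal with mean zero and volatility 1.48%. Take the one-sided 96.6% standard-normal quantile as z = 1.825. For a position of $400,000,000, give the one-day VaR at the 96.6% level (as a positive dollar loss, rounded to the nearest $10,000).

$10,800,000

VaR = z·σ = 1.825 × 1.48% = 2.701%.
On $400,000,000: 0.02701 × $400,000,000 = $10,804,000.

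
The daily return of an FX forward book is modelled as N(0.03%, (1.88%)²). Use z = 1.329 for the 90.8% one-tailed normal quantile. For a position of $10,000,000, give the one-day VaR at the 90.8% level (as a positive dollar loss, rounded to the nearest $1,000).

VaR = −μ + z·σ = −(0.03%) + 1.329 × 1.88% = 2.469%.
On $10,000,000: 0.02469 × $10,000,000 = $246,900.

$247,000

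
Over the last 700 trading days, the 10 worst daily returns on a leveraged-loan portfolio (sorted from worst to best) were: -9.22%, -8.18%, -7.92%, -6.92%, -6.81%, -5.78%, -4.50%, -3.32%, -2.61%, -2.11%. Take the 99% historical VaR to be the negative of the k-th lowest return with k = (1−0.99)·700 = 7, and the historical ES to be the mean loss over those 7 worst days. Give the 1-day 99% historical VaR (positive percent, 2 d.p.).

k = 7; the 7th lowest return is -4.50%, so VaR = 4.50%.

4.50%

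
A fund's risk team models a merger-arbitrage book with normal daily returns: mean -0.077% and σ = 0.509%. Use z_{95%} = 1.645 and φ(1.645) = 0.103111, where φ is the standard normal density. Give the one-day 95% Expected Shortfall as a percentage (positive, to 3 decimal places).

1.127%

Tail multiplier: φ(z)/(1−α) = 0.103111 / 0.05 = 2.062.
ES = −(-0.077%) + 0.509% × 2.062 = 1.127%.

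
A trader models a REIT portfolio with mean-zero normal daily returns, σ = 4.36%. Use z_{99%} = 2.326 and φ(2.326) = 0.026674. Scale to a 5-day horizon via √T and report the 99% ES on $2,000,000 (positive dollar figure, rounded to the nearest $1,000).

σ_{5d} = 4.36% × √5 = 9.749%.
ES multiplier = φ(z)/(1−α) = 0.026674/0.01 = 2.667.
ES = 9.749% × 2.667 = 26.001%; on $2,000,000: $520,020.

$520,000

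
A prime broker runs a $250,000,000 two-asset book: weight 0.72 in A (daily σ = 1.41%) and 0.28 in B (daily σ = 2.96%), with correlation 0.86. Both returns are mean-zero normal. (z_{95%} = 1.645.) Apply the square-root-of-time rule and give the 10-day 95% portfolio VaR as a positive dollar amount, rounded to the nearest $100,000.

$23,100,000

σ_p = √(0.72²·1.41² + 0.28²·2.96² + 2·0.86·0.72·0.28·1.41·2.96) = 1.779%.
σ_{10d} = 1.779% × √10 = 5.626%.
VaR = 1.645 × 5.626% = 9.255%; on $250,000,000 that is $23,137,500.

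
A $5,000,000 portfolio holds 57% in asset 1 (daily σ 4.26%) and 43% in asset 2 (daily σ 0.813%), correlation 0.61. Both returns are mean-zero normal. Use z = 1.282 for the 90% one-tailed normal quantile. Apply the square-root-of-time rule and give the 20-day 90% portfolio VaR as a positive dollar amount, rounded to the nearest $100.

σ_p = √(0.57²·4.26² + 0.43²·0.813² + 2·0.61·0.57·0.43·4.26·0.813) = 2.656%.
σ_{20d} = 2.656% × √20 = 11.878%.
VaR = 1.282 × 11.878% = 15.228%; on $5,000,000 that is $761,400.

$761,400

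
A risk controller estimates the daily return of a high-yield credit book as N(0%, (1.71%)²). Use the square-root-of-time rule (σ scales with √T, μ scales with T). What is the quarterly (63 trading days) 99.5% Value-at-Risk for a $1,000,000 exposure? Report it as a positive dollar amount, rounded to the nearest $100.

$349,600

At 99.5%, z = 2.576.
σ_{63d} = 1.71% × √63 = 13.573%.
VaR = 2.576 × 13.573% = 34.964%.
On $1,000,000: 0.34964 × $1,000,000 = $349,640.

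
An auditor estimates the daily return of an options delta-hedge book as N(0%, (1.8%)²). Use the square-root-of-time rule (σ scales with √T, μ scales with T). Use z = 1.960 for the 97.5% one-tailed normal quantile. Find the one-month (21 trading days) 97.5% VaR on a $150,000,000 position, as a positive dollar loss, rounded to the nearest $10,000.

$24,250,000

σ_{21d} = 1.8% × √21 = 8.249%.
VaR = 1.960 × 8.249% = 16.168%.
On $150,000,000: 0.16168 × $150,000,000 = $24,252,000.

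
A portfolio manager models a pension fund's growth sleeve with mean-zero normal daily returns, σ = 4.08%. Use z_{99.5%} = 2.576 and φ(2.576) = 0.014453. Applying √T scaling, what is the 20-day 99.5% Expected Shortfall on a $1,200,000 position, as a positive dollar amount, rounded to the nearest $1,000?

$633,000

σ_{20d} = 4.08% × √20 = 18.246%.
ES multiplier = φ(z)/(1−α) = 0.014453/0.005 = 2.891.
ES = 18.246% × 2.891 = 52.749%; on $1,200,000: $632,988.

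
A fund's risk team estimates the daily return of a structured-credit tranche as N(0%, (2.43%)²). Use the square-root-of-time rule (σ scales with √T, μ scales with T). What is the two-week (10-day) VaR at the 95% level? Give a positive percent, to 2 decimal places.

12.64%

At 95%, z = 1.645.
σ_{10d} = 2.43% × √10 = 7.684%.
VaR = 1.645 × 7.684% = 12.640%.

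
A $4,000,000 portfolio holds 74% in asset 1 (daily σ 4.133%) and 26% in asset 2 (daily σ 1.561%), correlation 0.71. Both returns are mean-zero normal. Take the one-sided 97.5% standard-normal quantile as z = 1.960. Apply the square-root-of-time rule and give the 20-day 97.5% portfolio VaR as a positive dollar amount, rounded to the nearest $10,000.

$1,180,000

σ_p = √(0.74²·4.133² + 0.26²·1.561² + 2·0.71·0.74·0.26·4.133·1.561) = 3.359%.
σ_{20d} = 3.359% × √20 = 15.022%.
VaR = 1.960 × 15.022% = 29.443%; on $4,000,000 that is $1,177,720.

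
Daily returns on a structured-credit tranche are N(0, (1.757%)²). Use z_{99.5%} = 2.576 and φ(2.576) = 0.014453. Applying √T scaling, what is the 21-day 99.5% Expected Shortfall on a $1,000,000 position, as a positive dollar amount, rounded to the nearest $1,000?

$233,000

σ_{21d} = 1.757% × √21 = 8.052%.
ES multiplier = φ(z)/(1−α) = 0.014453/0.005 = 2.891.
ES = 8.052% × 2.891 = 23.278%; on $1,000,000: $232,780.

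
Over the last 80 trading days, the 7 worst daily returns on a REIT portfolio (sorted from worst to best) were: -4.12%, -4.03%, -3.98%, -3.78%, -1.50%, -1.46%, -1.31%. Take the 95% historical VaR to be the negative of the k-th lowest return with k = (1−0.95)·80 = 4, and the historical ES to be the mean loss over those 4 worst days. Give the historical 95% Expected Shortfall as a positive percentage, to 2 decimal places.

The 4 worst returns sum to -15.91%.
ES = −(-15.91%) / 4 = 3.9775% ≈ 3.98%.

3.98%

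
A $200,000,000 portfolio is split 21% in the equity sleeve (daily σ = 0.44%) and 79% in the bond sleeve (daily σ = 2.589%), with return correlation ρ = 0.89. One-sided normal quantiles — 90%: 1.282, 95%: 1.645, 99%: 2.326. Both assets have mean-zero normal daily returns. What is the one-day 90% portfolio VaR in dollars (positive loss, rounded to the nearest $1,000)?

$5,456,000

σ_p² = 0.21²·0.44² + 0.79²·2.589² + 2·0.89·0.21·0.79·0.44·2.589 = 4.5282 (%²).
σ_p = √4.5282 = 2.128%.
VaR = 1.282 × 2.128% = 2.728%; on $200,000,000 that is $5,456,000.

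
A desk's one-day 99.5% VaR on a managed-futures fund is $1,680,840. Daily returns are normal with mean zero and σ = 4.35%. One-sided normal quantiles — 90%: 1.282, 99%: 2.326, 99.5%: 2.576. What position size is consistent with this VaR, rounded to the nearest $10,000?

$15,000,000

VaR as a fraction of value: z·σ = 2.576 × 4.35% = 11.2056%.
Position = $1,680,840 / 0.112056 = $15,000,000.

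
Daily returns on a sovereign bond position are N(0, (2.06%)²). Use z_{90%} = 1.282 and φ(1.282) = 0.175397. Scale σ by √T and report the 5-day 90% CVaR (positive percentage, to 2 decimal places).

σ_{5d} = 2.06% × √5 = 4.606%.
ES multiplier = φ(z)/(1−α) = 0.175397/0.1 = 1.754.
ES = 4.606% × 1.754 = 8.079%.

8.08%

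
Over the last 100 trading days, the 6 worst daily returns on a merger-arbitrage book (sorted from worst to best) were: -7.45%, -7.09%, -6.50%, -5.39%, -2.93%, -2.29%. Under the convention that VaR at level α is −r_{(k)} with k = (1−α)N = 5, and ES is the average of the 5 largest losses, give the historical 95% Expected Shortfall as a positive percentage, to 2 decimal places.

The 5 worst returns sum to -29.36%.
ES = −(-29.36%) / 5 = 5.872% ≈ 5.87%.

5.87%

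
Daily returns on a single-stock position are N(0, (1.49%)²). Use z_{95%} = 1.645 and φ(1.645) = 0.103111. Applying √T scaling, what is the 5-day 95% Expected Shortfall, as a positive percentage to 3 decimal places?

σ_{5d} = 1.49% × √5 = 3.332%.
ES multiplier = φ(z)/(1−α) = 0.103111/0.05 = 2.062.
ES = 3.332% × 2.062 = 6.871%.

6.871%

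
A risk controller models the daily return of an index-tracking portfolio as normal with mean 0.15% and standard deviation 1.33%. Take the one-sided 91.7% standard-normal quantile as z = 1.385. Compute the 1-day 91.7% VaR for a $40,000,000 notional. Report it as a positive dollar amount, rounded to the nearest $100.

VaR = −μ + z·σ = −(0.15%) + 1.385 × 1.33% = 1.692%.
On $40,000,000: 0.01692 × $40,000,000 = $676,800.

$676,800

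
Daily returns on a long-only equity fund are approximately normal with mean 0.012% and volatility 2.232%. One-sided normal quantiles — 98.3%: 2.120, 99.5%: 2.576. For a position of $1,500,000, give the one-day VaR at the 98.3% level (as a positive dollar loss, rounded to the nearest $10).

$70,800

VaR = −μ + z·σ = −(0.012%) + 2.120 × 2.232% = 4.720%.
On $1,500,000: 0.04720 × $1,500,000 = $70,800.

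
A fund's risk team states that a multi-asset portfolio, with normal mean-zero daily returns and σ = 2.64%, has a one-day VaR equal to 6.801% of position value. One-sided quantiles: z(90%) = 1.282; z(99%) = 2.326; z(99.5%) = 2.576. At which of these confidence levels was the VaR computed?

Implied z = VaR/σ = 6.801 / 2.64 = 2.576.
This matches z(99.5%) = 2.576.

99.5%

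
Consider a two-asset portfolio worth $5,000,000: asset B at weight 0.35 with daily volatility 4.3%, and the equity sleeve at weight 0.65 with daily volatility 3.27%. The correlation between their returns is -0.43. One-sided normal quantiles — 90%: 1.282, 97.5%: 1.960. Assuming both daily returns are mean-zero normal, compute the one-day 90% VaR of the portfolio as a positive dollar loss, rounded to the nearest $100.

$128,700

σ_p² = 0.35²·4.3² + 0.65²·3.27² + 2·-0.43·0.35·0.65·4.3·3.27 = 4.0317 (%²).
σ_p = √4.0317 = 2.008%.
VaR = 1.282 × 2.008% = 2.574%; on $5,000,000 that is $128,700.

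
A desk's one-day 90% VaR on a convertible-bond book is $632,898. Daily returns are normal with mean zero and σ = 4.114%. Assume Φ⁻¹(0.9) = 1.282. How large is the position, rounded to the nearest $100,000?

VaR as a fraction of value: z·σ = 1.282 × 4.114% = 5.27415%.
Position = $632,898 / 0.0527415 = $12,000,005.

$12,000,000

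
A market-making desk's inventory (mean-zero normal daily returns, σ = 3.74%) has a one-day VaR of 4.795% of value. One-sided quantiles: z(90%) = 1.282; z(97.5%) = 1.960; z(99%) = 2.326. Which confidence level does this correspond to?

90%

Implied z = VaR/σ = 4.795 / 3.74 = 1.282.
This matches z(90%) = 1.282.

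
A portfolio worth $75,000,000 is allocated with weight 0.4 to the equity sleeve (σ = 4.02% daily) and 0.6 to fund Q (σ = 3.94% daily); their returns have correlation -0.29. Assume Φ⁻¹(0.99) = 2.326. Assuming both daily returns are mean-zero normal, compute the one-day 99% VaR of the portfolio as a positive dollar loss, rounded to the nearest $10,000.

$4,260,000

σ_p² = 0.4²·4.02² + 0.6²·3.94² + 2·-0.29·0.4·0.6·4.02·3.94 = 5.9694 (%²).
σ_p = √5.9694 = 2.443%.
VaR = 2.326 × 2.443% = 5.682%; on $75,000,000 that is $4,261,500.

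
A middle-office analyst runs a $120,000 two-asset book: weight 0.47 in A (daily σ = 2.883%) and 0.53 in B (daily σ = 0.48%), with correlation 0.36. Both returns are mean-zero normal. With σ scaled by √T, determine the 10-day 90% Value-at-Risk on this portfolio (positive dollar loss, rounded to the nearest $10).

σ_p = √(0.47²·2.883² + 0.53²·0.48² + 2·0.36·0.47·0.53·2.883·0.48) = 1.466%.
σ_{10d} = 1.466% × √10 = 4.636%.
z(90%) = 1.282.
VaR = 1.282 × 4.636% = 5.943%; on $120,000 that is $7,132.

$7,130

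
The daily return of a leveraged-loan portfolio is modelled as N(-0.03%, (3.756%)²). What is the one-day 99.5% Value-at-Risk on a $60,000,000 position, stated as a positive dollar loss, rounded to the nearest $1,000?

$5,823,000

At 99.5% one-sided, z = 2.576.
VaR = −μ + z·σ = −(-0.03%) + 2.576 × 3.756% = 9.705%.
On $60,000,000: 0.09705 × $60,000,000 = $5,823,000.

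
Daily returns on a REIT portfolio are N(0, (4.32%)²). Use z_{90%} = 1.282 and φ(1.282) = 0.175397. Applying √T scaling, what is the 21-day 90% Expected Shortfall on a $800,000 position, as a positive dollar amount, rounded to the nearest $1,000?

$278,000

σ_{21d} = 4.32% × √21 = 19.797%.
ES multiplier = φ(z)/(1−α) = 0.175397/0.1 = 1.754.
ES = 19.797% × 1.754 = 34.724%; on $800,000: $277,792.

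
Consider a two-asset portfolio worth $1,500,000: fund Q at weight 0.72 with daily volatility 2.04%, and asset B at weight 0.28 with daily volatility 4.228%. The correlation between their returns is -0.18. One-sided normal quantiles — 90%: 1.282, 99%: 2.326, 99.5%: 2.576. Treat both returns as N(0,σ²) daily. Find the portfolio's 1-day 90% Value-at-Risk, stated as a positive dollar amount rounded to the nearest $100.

$32,900

σ_p² = 0.72²·2.04² + 0.28²·4.228² + 2·-0.18·0.72·0.28·2.04·4.228 = 2.9329 (%²).
σ_p = √2.9329 = 1.713%.
VaR = 1.282 × 1.713% = 2.196%; on $1,500,000 that is $32,940.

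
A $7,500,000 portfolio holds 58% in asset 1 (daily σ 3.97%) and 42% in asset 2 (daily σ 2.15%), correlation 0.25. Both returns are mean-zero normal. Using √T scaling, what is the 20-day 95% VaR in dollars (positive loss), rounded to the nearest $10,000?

$1,480,000

σ_p = √(0.58²·3.97² + 0.42²·2.15² + 2·0.25·0.58·0.42·3.97·2.15) = 2.675%.
σ_{20d} = 2.675% × √20 = 11.963%.
z(95%) = 1.645.
VaR = 1.645 × 11.963% = 19.679%; on $7,500,000 that is $1,475,925.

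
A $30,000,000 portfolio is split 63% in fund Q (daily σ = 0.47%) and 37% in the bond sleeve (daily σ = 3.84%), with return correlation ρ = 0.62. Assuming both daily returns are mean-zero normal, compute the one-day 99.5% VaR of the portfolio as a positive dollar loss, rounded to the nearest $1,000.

$1,253,000

σ_p² = 0.63²·0.47² + 0.37²·3.84² + 2·0.62·0.63·0.37·0.47·3.84 = 2.6280 (%²).
σ_p = √2.6280 = 1.621%.
At 99.5%, z = 2.576.
VaR = 2.576 × 1.621% = 4.176%; on $30,000,000 that is $1,252,800.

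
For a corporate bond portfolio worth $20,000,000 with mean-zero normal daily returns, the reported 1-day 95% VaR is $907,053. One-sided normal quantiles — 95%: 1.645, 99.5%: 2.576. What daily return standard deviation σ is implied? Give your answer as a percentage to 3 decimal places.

VaR as a fraction: $907,053 / $20,000,000 = 4.535%.
σ = VaR / z = 4.535% / 1.645 = 2.757%.

2.757%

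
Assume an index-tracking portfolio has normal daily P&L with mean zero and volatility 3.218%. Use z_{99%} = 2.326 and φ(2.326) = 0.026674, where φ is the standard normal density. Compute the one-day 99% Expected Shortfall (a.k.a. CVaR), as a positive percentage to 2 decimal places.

8.58%

Tail multiplier: φ(z)/(1−α) = 0.026674 / 0.01 = 2.667.
ES = 3.218% × 2.667 = 8.582%.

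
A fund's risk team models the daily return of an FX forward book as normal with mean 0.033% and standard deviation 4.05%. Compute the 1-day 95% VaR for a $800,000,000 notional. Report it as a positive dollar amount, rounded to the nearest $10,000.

$53,030,000

At 95% one-sided, z = 1.645.
VaR = −μ + z·σ = −(0.033%) + 1.645 × 4.05% = 6.629%.
On $800,000,000: 0.06629 × $800,000,000 = $53,032,000.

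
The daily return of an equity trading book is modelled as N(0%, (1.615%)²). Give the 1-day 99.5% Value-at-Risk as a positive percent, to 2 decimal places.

4.16%

At 99.5% one-sided, z = 2.576.
VaR = z·σ = 2.576 × 1.615% = 4.160%.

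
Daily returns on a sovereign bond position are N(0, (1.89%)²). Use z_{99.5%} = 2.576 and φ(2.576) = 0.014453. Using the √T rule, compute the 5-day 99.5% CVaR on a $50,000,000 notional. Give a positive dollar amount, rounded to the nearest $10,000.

$6,110,000

σ_{5d} = 1.89% × √5 = 4.226%.
ES multiplier = φ(z)/(1−α) = 0.014453/0.005 = 2.891.
ES = 4.226% × 2.891 = 12.217%; on $50,000,000: $6,108,500.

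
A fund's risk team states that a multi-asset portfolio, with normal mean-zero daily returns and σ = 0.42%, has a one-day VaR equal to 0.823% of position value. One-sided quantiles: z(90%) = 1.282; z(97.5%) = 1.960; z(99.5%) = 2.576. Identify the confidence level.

Implied z = VaR/σ = 0.823 / 0.42 = 1.960.
This matches z(97.5%) = 1.960.

97.5%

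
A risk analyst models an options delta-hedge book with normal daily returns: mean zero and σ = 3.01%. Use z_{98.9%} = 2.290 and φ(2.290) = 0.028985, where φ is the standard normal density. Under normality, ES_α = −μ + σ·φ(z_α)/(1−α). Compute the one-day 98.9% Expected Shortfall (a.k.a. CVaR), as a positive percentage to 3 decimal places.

Tail multiplier: φ(z)/(1−α) = 0.028985 / 0.011 = 2.635.
ES = 3.01% × 2.635 = 7.931%.

7.931%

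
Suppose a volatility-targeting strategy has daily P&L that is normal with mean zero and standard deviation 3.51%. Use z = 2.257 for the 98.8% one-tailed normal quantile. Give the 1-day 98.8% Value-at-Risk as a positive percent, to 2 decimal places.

VaR = z·σ = 2.257 × 3.51% = 7.922%.

7.92%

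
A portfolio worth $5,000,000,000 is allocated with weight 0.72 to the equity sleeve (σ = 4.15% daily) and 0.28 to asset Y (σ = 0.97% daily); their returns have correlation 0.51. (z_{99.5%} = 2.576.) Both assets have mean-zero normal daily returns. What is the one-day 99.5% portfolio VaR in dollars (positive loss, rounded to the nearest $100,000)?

$403,800,000

σ_p² = 0.72²·4.15² + 0.28²·0.97² + 2·0.51·0.72·0.28·4.15·0.97 = 9.8297 (%²).
σ_p = √9.8297 = 3.135%.
VaR = 2.576 × 3.135% = 8.076%; on $5,000,000,000 that is $403,800,000.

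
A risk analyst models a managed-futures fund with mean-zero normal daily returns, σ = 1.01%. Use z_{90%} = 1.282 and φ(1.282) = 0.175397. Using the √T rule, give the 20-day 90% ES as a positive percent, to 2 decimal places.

σ_{20d} = 1.01% × √20 = 4.517%.
ES multiplier = φ(z)/(1−α) = 0.175397/0.1 = 1.754.
ES = 4.517% × 1.754 = 7.923%.

7.92%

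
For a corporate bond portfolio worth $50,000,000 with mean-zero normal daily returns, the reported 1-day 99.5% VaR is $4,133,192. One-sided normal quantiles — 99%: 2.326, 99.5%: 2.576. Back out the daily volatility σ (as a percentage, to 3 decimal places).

VaR as a fraction: $4,133,192 / $50,000,000 = 8.266%.
σ = VaR / z = 8.266% / 2.576 = 3.209%.

3.209%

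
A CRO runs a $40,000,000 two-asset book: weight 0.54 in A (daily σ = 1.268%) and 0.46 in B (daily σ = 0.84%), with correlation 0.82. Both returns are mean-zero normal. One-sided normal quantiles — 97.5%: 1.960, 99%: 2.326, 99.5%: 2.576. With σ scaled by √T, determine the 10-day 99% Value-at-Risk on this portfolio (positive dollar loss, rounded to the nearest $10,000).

σ_p = √(0.54²·1.268² + 0.46²·0.84² + 2·0.82·0.54·0.46·1.268·0.84) = 1.026%.
σ_{10d} = 1.026% × √10 = 3.244%.
VaR = 2.326 × 3.244% = 7.546%; on $40,000,000 that is $3,018,400.

$3,020,000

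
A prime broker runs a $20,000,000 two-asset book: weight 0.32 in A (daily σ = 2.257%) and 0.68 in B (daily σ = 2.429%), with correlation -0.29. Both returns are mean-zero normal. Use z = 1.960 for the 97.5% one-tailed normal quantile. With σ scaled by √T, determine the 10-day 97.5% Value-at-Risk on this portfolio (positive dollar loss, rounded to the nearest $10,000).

$1,980,000

σ_p = √(0.32²·2.257² + 0.68²·2.429² + 2·-0.29·0.32·0.68·2.257·2.429) = 1.599%.
σ_{10d} = 1.599% × √10 = 5.056%.
VaR = 1.960 × 5.056% = 9.910%; on $20,000,000 that is $1,982,000.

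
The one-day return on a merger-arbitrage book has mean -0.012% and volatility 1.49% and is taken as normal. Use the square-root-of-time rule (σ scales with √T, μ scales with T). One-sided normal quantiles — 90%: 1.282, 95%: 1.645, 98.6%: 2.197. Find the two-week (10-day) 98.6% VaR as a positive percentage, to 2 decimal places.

σ_{10d} = 1.49% × √10 = 4.712%; μ_{10d} = 10 × -0.012% = -0.120%.
VaR = −(-0.120%) + 2.197 × 4.712% = 10.472%.

10.47%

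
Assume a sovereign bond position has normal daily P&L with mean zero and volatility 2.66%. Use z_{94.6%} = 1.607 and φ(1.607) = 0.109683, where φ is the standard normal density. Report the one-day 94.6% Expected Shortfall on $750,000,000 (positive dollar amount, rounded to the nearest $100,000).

$40,500,000

Tail multiplier: φ(z)/(1−α) = 0.109683 / 0.054 = 2.031.
ES = 2.66% × 2.031 = 5.402%.
On $750,000,000: 0.05402 × $750,000,000 = $40,515,000.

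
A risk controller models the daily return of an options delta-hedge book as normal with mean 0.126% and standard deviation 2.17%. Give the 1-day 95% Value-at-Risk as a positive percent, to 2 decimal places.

3.44%

At 95% one-sided, z = 1.645.
VaR = −μ + z·σ = −(0.126%) + 1.645 × 2.17% = 3.444%.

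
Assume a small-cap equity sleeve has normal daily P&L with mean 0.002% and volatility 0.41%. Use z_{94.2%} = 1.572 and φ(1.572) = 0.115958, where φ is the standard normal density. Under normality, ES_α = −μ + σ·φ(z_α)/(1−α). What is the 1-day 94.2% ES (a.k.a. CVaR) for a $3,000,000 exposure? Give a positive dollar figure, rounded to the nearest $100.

Tail multiplier: φ(z)/(1−α) = 0.115958 / 0.058 = 1.999.
ES = −(0.002%) + 0.41% × 1.999 = 0.818%.
On $3,000,000: 0.00818 × $3,000,000 = $24,540.

$24,500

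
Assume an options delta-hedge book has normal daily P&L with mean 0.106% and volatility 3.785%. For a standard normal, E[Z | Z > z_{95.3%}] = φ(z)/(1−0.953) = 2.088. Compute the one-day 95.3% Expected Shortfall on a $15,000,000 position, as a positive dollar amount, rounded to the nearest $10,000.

ES = −(0.106%) + 3.785% × 2.088 = 7.797%.
On $15,000,000: 0.07797 × $15,000,000 = $1,169,550.

$1,170,000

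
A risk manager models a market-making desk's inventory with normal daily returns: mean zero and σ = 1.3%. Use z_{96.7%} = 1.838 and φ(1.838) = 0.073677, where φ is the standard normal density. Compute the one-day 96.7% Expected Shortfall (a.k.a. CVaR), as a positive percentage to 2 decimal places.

2.90%

Tail multiplier: φ(z)/(1−α) = 0.073677 / 0.033 = 2.233.
ES = 1.3% × 2.233 = 2.903%.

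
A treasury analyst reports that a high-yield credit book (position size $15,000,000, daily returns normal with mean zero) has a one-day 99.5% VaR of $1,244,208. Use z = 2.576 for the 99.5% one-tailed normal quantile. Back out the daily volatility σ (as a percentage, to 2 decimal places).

3.22%

VaR as a fraction: $1,244,208 / $15,000,000 = 8.295%.
σ = VaR / z = 8.295% / 2.576 = 3.220%.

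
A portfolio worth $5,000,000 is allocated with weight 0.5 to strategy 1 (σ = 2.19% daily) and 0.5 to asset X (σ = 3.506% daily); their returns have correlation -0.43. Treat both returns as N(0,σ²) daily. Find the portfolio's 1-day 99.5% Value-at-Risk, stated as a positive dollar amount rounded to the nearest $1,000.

$209,000

σ_p² = 0.5²·2.19² + 0.5²·3.506² + 2·-0.43·0.5·0.5·2.19·3.506 = 2.6212 (%²).
σ_p = √2.6212 = 1.619%.
At 99.5%, z = 2.576.
VaR = 2.576 × 1.619% = 4.171%; on $5,000,000 that is $208,550.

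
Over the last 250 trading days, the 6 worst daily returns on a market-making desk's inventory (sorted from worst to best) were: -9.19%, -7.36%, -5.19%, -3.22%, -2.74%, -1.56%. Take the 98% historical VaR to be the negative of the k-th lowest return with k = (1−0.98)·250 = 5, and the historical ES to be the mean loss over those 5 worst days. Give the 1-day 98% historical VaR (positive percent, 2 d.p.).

k = 5; the 5th lowest return is -2.74%, so VaR = 2.74%.

2.74%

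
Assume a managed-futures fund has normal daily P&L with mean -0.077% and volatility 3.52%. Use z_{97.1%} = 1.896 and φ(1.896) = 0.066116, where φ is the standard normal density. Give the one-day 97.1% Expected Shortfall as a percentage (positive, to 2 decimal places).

Tail multiplier: φ(z)/(1−α) = 0.066116 / 0.029 = 2.280.
ES = −(-0.077%) + 3.52% × 2.280 = 8.103%.

8.10%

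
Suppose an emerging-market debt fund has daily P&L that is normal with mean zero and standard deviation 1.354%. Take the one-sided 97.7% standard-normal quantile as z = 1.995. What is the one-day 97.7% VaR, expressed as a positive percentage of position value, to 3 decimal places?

VaR = z·σ = 1.995 × 1.354% = 2.701%.

2.701%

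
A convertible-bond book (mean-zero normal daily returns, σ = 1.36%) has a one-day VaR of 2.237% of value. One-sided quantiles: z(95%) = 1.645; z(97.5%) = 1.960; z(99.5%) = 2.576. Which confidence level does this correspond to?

Implied z = VaR/σ = 2.237 / 1.36 = 1.645.
This matches z(95%) = 1.645.

95%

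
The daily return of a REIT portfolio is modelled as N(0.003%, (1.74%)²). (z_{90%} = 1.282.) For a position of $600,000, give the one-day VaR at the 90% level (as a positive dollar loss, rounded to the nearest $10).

VaR = −μ + z·σ = −(0.003%) + 1.282 × 1.74% = 2.228%.
On $600,000: 0.02228 × $600,000 = $13,368.

$13,370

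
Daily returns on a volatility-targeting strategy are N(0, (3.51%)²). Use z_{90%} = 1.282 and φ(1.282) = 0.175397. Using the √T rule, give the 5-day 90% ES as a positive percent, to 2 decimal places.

13.77%

σ_{5d} = 3.51% × √5 = 7.849%.
ES multiplier = φ(z)/(1−α) = 0.175397/0.1 = 1.754.
ES = 7.849% × 1.754 = 13.767%.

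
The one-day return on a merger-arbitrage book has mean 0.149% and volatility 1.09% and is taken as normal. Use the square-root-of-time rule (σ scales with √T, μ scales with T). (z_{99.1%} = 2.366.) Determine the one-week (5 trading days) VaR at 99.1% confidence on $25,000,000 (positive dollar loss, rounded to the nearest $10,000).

σ_{5d} = 1.09% × √5 = 2.437%; μ_{5d} = 5 × 0.149% = 0.745%.
VaR = −(0.745%) + 2.366 × 2.437% = 5.021%.
On $25,000,000: 0.05021 × $25,000,000 = $1,255,250.

$1,260,000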